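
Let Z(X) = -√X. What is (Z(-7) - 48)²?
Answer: (48 + I*√7)² ≈ 2297.0 + 253.99*I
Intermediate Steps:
(Z(-7) - 48)² = (-√(-7) - 48)² = (-I*√7 - 48)² = (-48 - I*√7)²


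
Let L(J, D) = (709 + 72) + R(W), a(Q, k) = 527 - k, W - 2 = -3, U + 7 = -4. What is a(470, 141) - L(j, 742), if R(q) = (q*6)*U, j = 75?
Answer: -461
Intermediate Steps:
U = -11 (U = -7 - 4 = -11)
W = -1 (W = 2 - 3 = -1)
R(q) = -66*q (R(q) = (q*6)*(-11) = (6*q)*(-11) = -66*q)
L(J, D) = 847 (L(J, D) = (709 + 72) - 66*(-1) = 781 + 66 = 847)
a(470, 141) - L(j, 742) = (527 - 1*141) - 1*847 = (527 - 141) - 847 = 386 - 847 = -461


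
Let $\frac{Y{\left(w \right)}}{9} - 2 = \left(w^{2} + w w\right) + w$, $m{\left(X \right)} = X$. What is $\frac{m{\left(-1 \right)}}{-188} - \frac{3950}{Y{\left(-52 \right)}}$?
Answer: $- \frac{7387}{96444} \approx -0.076594$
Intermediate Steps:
$Y{\left(w \right)} = 18 + 9 w + 18 w^{2}$ ($Y{\left(w \right)} = 18 + 9 \left(\left(w^{2} + w w\right) + w\right) = 18 + 9 \left(\left(w^{2} + w^{2}\right) + w\right) = 18 + 9 \left(2 w^{2} + w\right) = 18 + 9 \left(w + 2 w^{2}\right) = 18 + \left(9 w + 18 w^{2}\right) = 18 + 9 w + 18 w^{2}$)
$\frac{m{\left(-1 \right)}}{-188} - \frac{3950}{Y{\left(-52 \right)}} = - \frac{1}{-188} - \frac{3950}{18 + 9 \left(-52\right) + 18 \left(-52\right)^{2}} = \left(-1\right) \left(- \frac{1}{188}\right) - \frac{3950}{18 - 468 + 18 \cdot 2704} = \frac{1}{188} - \frac{3950}{18 - 468 + 48672} = \frac{1}{188} - \frac{3950}{48222} = \frac{1}{188} - \frac{1975}{24111} = - \frac{7387}{96444}$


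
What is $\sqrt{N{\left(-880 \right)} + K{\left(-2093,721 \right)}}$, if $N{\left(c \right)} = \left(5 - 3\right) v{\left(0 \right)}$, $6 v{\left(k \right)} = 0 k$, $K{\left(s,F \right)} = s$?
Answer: $i \sqrt{2093} \approx 45.749 i$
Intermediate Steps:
$v{\left(k \right)} = 0$ ($v{\left(k \right)} = \frac{0 k}{6} = \frac{1}{6} \cdot 0 = 0$)
$N{\left(c \right)} = 0$ ($N{\left(c \right)} = \left(5 - 3\right) 0 = 2 \cdot 0 = 0$)
$\sqrt{N{\left(-880 \right)} + K{\left(-2093,721 \right)}} = \sqrt{0 - 2093} = \sqrt{-2093} = i \sqrt{2093}$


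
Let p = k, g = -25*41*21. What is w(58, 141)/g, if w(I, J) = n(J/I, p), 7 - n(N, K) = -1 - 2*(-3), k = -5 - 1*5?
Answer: -2/21525 ≈ -9.2915e-5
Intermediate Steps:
g = -21525 (g = -1025*21 = -21525)
k = -10 (k = -5 - 5 = -10)
p = -10
n(N, K) = 2 (n(N, K) = 7 - (-1 - 2*(-3)) = 7 - (-1 + 6) = 7 - 1*5 = 7 - 5 = 2)
w(I, J) = 2
w(58, 141)/g = 2/(-21525) = 2*(-1/21525) = -2/21525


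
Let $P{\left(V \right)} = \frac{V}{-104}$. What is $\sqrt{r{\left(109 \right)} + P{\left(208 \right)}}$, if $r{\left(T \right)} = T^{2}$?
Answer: $\sqrt{11879} \approx 108.99$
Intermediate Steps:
$P{\left(V \right)} = - \frac{V}{104}$ ($P{\left(V \right)} = V \left(- \frac{1}{104}\right) = - \frac{V}{104}$)
$\sqrt{r{\left(109 \right)} + P{\left(208 \right)}} = \sqrt{109^{2} - 2} = \sqrt{11881 - 2} = \sqrt{11879}$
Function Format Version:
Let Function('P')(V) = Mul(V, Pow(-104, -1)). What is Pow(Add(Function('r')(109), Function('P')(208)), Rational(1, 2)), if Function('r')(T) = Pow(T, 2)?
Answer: Pow(11879, Rational(1, 2)) ≈ 108.99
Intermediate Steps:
Function('P')(V) = Mul(Rational(-1, 104), V) (Function('P')(V) = Mul(V, Rational(-1, 104)) = Mul(Rational(-1, 104), V))
Pow(Add(Function('r')(109), Function('P')(208)), Rational(1, 2)) = Pow(Add(Pow(109, 2), Mul(Rational(-1, 104), 208)), Rational(1, 2)) = Pow(Add(11881, -2), Rational(1, 2)) = Pow(11879, Rational(1, 2))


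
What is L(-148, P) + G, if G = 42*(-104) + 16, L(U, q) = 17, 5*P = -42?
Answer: -4335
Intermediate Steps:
P = -42/5 (P = (⅕)*(-42) = -42/5 ≈ -8.4000)
G = -4352 (G = -4368 + 16 = -4352)
L(-148, P) + G = 17 - 4352 = -4335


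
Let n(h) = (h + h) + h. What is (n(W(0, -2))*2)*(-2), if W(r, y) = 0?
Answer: 0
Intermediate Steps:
n(h) = 3*h (n(h) = 2*h + h = 3*h)
(n(W(0, -2))*2)*(-2) = ((3*0)*2)*(-2) = (0*2)*(-2) = 0*(-2) = 0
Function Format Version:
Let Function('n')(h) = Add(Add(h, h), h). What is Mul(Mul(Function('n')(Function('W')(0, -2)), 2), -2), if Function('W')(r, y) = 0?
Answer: 0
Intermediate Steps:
Function('n')(h) = Mul(3, h) (Function('n')(h) = Add(Mul(2, h), h) = Mul(3, h))
Mul(Mul(Function('n')(Function('W')(0, -2)), 2), -2) = Mul(Mul(Mul(3, 0), 2), -2) = Mul(Mul(0, 2), -2) = Mul(0, -2) = 0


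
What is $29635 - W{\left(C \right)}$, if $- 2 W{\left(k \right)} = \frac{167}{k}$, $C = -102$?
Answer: $\frac{6045373}{204} \approx 29634.0$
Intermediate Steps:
$W{\left(k \right)} = - \frac{167}{2 k}$ ($W{\left(k \right)} = - \frac{167 \frac{1}{k}}{2} = - \frac{167}{2 k}$)
$29635 - W{\left(C \right)} = 29635 - - \frac{167}{2 \left(-102\right)} = 29635 - \left(- \frac{167}{2}\right) \left(- \frac{1}{102}\right) = 29635 - \frac{167}{204} = \frac{6045373}{204}$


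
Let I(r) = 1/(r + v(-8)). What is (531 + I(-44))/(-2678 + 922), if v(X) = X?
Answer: -27611/91312 ≈ -0.30238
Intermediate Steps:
I(r) = 1/(-8 + r) (I(r) = 1/(r - 8) = 1/(-8 + r))
(531 + I(-44))/(-2678 + 922) = (531 + 1/(-8 - 44))/(-2678 + 922) = (531 + 1/(-52))/(-1756) = (531 - 1/52)*(-1/1756) = (27611/52)*(-1/1756) = -27611/91312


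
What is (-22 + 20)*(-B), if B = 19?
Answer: 38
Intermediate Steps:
(-22 + 20)*(-B) = (-22 + 20)*(-1*19) = -2*(-19) = 38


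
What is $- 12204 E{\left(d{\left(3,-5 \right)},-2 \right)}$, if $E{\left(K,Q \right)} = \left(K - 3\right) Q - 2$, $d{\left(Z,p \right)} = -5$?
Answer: $-170856$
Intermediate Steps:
$E{\left(K,Q \right)} = -2 + Q \left(-3 + K\right)$ ($E{\left(K,Q \right)} = \left(-3 + K\right) Q - 2 = Q \left(-3 + K\right) - 2 = -2 + Q \left(-3 + K\right)$)
$- 12204 E{\left(d{\left(3,-5 \right)},-2 \right)} = - 12204 \left(-2 - -6 - -10\right) = - 12204 \left(-2 + 6 + 10\right) = \left(-12204\right) 14 = -170856$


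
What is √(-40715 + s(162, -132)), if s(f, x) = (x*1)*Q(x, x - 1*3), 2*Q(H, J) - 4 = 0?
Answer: I*√40979 ≈ 202.43*I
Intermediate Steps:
Q(H, J) = 2 (Q(H, J) = 2 + (½)*0 = 2 + 0 = 2)
s(f, x) = 2*x (s(f, x) = (x*1)*2 = x*2 = 2*x)
√(-40715 + s(162, -132)) = √(-40715 + 2*(-132)) = √(-40715 - 264) = √(-40979) = I*√40979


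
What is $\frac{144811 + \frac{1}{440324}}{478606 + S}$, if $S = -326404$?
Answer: $\frac{21254586255}{22339397816} \approx 0.95144$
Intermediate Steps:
$\frac{144811 + \frac{1}{440324}}{478606 + S} = \frac{144811 + \frac{1}{440324}}{478606 - 326404} = \frac{144811 + \frac{1}{440324}}{152202} = \frac{63763758765}{440324} \cdot \frac{1}{152202} = \frac{21254586255}{22339397816}$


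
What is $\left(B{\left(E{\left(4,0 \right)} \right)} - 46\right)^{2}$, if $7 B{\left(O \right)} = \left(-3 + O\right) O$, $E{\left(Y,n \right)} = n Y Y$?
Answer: $2116$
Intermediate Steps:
$E{\left(Y,n \right)} = n Y^{2}$ ($E{\left(Y,n \right)} = Y n Y = n Y^{2}$)
$B{\left(O \right)} = \frac{O \left(-3 + O\right)}{7}$ ($B{\left(O \right)} = \frac{\left(-3 + O\right) O}{7} = \frac{O \left(-3 + O\right)}{7}$)
$\left(B{\left(E{\left(4,0 \right)} \right)} - 46\right)^{2} = \left(\frac{0 \cdot 4^{2} \left(-3 + 0 \cdot 4^{2}\right)}{7} - 46\right)^{2} = \left(\frac{0 \cdot 16 \left(-3 + 0 \cdot 16\right)}{7} - 46\right)^{2} = \left(\frac{1}{7} \cdot 0 \left(-3 + 0\right) - 46\right)^{2} = \left(\frac{1}{7} \cdot 0 \left(-3\right) - 46\right)^{2} = \left(0 - 46\right)^{2} = \left(-46\right)^{2} = 2116$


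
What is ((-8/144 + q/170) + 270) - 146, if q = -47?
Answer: 94606/765 ≈ 123.67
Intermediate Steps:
((-8/144 + q/170) + 270) - 146 = ((-8/144 - 47/170) + 270) - 146 = ((-8*1/144 - 47*1/170) + 270) - 146 = ((-1/18 - 47/170) + 270) - 146 = (-254/765 + 270) - 146 = 206296/765 - 146 = 94606/765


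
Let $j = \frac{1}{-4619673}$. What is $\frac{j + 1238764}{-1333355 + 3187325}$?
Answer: $\frac{5722684604171}{8564735151810} \approx 0.66817$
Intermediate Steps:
$j = - \frac{1}{4619673} \approx -2.1647 \cdot 10^{-7}$
$\frac{j + 1238764}{-1333355 + 3187325} = \frac{- \frac{1}{4619673} + 1238764}{-1333355 + 3187325} = \frac{5722684604171}{4619673 \cdot 1853970} = \frac{5722684604171}{4619673} \cdot \frac{1}{1853970} = \frac{5722684604171}{8564735151810}$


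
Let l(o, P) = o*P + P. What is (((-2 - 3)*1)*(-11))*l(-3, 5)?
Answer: -550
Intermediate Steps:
l(o, P) = P + P*o (l(o, P) = P*o + P = P + P*o)
(((-2 - 3)*1)*(-11))*l(-3, 5) = (((-2 - 3)*1)*(-11))*(5*(1 - 3)) = (-5*1*(-11))*(5*(-2)) = -5*(-11)*(-10) = 55*(-10) = -550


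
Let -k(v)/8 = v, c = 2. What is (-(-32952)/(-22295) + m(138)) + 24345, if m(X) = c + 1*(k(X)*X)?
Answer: -2853904427/22295 ≈ -1.2801e+5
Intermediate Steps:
k(v) = -8*v
m(X) = 2 - 8*X² (m(X) = 2 + 1*((-8*X)*X) = 2 + 1*(-8*X²) = 2 - 8*X²)
(-(-32952)/(-22295) + m(138)) + 24345 = (-(-32952)/(-22295) + (2 - 8*138²)) + 24345 = (-(-32952)*(-1)/22295 + (2 - 8*19044)) + 24345 = (-1*32952/22295 + (2 - 152352)) + 24345 = (-32952/22295 - 152350) + 24345 = -3396676202/22295 + 24345 = -2853904427/22295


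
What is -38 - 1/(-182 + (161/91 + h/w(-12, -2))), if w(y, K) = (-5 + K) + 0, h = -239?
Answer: -505081/13294 ≈ -37.993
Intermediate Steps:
w(y, K) = -5 + K
-38 - 1/(-182 + (161/91 + h/w(-12, -2))) = -38 - 1/(-182 + (161/91 - 239/(-5 - 2))) = -38 - 1/(-182 + (161*(1/91) - 239/(-7))) = -38 - 1/(-182 + (23/13 - 239*(-⅐))) = -38 - 1/(-182 + (23/13 + 239/7)) = -38 - 1/(-182 + 3268/91) = -38 - 1/(-13294/91) = -38 - 1*(-91/13294) = -38 + 91/13294 = -505081/13294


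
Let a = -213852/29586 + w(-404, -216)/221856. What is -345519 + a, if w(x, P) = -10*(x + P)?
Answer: -47249495771767/136746492 ≈ -3.4553e+5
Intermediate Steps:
w(x, P) = -10*P - 10*x (w(x, P) = -10*(P + x) = -10*P - 10*x)
a = -984602419/136746492 (a = -213852/29586 + (-10*(-216) - 10*(-404))/221856 = -213852*1/29586 + (2160 + 4040)*(1/221856) = -35642/4931 + 6200*(1/221856) = -35642/4931 + 775/27732 = -984602419/136746492 ≈ -7.2002)
-345519 + a = -345519 - 984602419/136746492 = -47249495771767/136746492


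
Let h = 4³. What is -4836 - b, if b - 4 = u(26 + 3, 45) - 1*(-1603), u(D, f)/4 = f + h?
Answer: -6879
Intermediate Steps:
h = 64
u(D, f) = 256 + 4*f (u(D, f) = 4*(f + 64) = 4*(64 + f) = 256 + 4*f)
b = 2043 (b = 4 + ((256 + 4*45) - 1*(-1603)) = 4 + ((256 + 180) + 1603) = 4 + (436 + 1603) = 4 + 2039 = 2043)
-4836 - b = -4836 - 1*2043 = -4836 - 2043 = -6879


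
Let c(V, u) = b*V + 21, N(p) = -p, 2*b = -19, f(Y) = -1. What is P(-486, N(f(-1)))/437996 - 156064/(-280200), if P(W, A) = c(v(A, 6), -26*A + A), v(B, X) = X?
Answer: 2135791267/3835202475 ≈ 0.55689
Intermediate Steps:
b = -19/2 (b = (½)*(-19) = -19/2 ≈ -9.5000)
c(V, u) = 21 - 19*V/2 (c(V, u) = -19*V/2 + 21 = 21 - 19*V/2)
P(W, A) = -36 (P(W, A) = 21 - 19/2*6 = 21 - 57 = -36)
P(-486, N(f(-1)))/437996 - 156064/(-280200) = -36/437996 - 156064/(-280200) = -36*1/437996 - 156064*(-1/280200) = -9/109499 + 19508/35025 = 2135791267/3835202475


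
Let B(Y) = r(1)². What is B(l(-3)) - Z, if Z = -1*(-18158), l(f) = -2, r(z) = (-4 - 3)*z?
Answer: -18109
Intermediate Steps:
r(z) = -7*z
Z = 18158
B(Y) = 49 (B(Y) = (-7*1)² = (-7)² = 49)
B(l(-3)) - Z = 49 - 1*18158 = 49 - 18158 = -18109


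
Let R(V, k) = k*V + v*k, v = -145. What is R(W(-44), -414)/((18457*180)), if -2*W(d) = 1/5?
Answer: 33373/1845700 ≈ 0.018081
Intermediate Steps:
W(d) = -⅒ (W(d) = -½/5 = -½*⅕ = -⅒)
R(V, k) = -145*k + V*k (R(V, k) = k*V - 145*k = V*k - 145*k = -145*k + V*k)
R(W(-44), -414)/((18457*180)) = (-414*(-145 - ⅒))/((18457*180)) = -414*(-1451/10)/3322260 = (300357/5)*(1/3322260) = 33373/1845700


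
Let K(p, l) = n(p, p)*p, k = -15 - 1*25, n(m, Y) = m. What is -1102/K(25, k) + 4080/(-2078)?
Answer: -2419978/649375 ≈ -3.7266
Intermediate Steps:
k = -40 (k = -15 - 25 = -40)
K(p, l) = p² (K(p, l) = p*p = p²)
-1102/K(25, k) + 4080/(-2078) = -1102/(25²) + 4080/(-2078) = -1102/625 + 4080*(-1/2078) = -1102*1/625 - 2040/1039 = -1102/625 - 2040/1039 = -2419978/649375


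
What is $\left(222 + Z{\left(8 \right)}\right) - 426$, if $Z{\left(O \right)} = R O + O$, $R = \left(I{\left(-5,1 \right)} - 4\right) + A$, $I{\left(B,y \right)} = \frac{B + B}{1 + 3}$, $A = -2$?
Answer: $-264$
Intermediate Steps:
$I{\left(B,y \right)} = \frac{B}{2}$ ($I{\left(B,y \right)} = \frac{2 B}{4} = 2 B \frac{1}{4} = \frac{B}{2}$)
$R = - \frac{17}{2}$ ($R = \left(\frac{1}{2} \left(-5\right) - 4\right) - 2 = \left(- \frac{5}{2} - 4\right) - 2 = - \frac{13}{2} - 2 = - \frac{17}{2} \approx -8.5$)
$Z{\left(O \right)} = - \frac{15 O}{2}$ ($Z{\left(O \right)} = - \frac{17 O}{2} + O = - \frac{15 O}{2}$)
$\left(222 + Z{\left(8 \right)}\right) - 426 = \left(222 - 60\right) - 426 = 162 - 426 = -264$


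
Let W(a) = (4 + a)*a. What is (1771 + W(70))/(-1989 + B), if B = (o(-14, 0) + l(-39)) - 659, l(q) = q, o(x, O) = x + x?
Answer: -2317/905 ≈ -2.5602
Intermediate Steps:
o(x, O) = 2*x
W(a) = a*(4 + a)
B = -726 (B = (2*(-14) - 39) - 659 = (-28 - 39) - 659 = -67 - 659 = -726)
(1771 + W(70))/(-1989 + B) = (1771 + 70*(4 + 70))/(-1989 - 726) = (1771 + 70*74)/(-2715) = (1771 + 5180)*(-1/2715) = 6951*(-1/2715) = -2317/905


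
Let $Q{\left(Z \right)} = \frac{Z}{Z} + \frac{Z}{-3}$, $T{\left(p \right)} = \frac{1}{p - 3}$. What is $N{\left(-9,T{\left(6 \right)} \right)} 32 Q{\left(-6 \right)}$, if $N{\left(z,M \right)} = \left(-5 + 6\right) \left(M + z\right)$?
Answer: $-832$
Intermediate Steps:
$T{\left(p \right)} = \frac{1}{-3 + p}$
$N{\left(z,M \right)} = M + z$ ($N{\left(z,M \right)} = 1 \left(M + z\right) = M + z$)
$Q{\left(Z \right)} = 1 - \frac{Z}{3}$ ($Q{\left(Z \right)} = 1 + Z \left(- \frac{1}{3}\right) = 1 - \frac{Z}{3}$)
$N{\left(-9,T{\left(6 \right)} \right)} 32 Q{\left(-6 \right)} = \left(\frac{1}{-3 + 6} - 9\right) 32 \left(1 - -2\right) = \left(\frac{1}{3} - 9\right) 32 \left(1 + 2\right) = \left(\frac{1}{3} - 9\right) 32 \cdot 3 = \left(- \frac{26}{3}\right) 32 \cdot 3 = \left(- \frac{832}{3}\right) 3 = -832$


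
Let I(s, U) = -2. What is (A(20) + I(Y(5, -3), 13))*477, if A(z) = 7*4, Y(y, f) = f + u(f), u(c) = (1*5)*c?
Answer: 12402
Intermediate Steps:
u(c) = 5*c
Y(y, f) = 6*f (Y(y, f) = f + 5*f = 6*f)
A(z) = 28
(A(20) + I(Y(5, -3), 13))*477 = (28 - 2)*477 = 26*477 = 12402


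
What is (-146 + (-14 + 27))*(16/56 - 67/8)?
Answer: 8607/8 ≈ 1075.9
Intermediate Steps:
(-146 + (-14 + 27))*(16/56 - 67/8) = (-146 + 13)*(16*(1/56) - 67*1/8) = -133*(2/7 - 67/8) = -133*(-453/56) = 8607/8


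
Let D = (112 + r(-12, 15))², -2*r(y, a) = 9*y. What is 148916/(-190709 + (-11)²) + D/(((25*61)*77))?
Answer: -3058654593/5594948975 ≈ -0.54668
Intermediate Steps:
r(y, a) = -9*y/2
D = 27556 (D = (112 - 9/2*(-12))² = (112 + 54)² = 166² = 27556)
148916/(-190709 + (-11)²) + D/(((25*61)*77)) = 148916/(-190709 + (-11)²) + 27556/(((25*61)*77)) = 148916/(-190709 + 121) + 27556/((1525*77)) = 148916/(-190588) + 27556/117425 = 148916*(-1/190588) + 27556*(1/117425) = -37229/47647 + 27556/117425 = -3058654593/5594948975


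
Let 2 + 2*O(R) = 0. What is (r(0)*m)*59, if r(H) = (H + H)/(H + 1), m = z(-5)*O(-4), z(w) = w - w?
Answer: 0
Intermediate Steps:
z(w) = 0
O(R) = -1 (O(R) = -1 + (½)*0 = -1 + 0 = -1)
m = 0 (m = 0*(-1) = 0)
r(H) = 2*H/(1 + H) (r(H) = (2*H)/(1 + H) = 2*H/(1 + H))
(r(0)*m)*59 = ((2*0/(1 + 0))*0)*59 = ((2*0/1)*0)*59 = ((2*0*1)*0)*59 = (0*0)*59 = 0*59 = 0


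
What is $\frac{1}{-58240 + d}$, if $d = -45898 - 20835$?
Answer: $- \frac{1}{124973} \approx -8.0017 \cdot 10^{-6}$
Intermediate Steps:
$d = -66733$
$\frac{1}{-58240 + d} = \frac{1}{-58240 - 66733} = \frac{1}{-124973} = - \frac{1}{124973}$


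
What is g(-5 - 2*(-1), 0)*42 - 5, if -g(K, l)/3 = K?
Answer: 373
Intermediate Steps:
g(K, l) = -3*K
g(-5 - 2*(-1), 0)*42 - 5 = -3*(-5 - 2*(-1))*42 - 5 = -3*(-5 + 2)*42 - 5 = -3*(-3)*42 - 5 = 9*42 - 5 = 378 - 5 = 373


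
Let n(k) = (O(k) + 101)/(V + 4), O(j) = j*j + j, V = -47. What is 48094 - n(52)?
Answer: 2070899/43 ≈ 48160.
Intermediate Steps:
O(j) = j + j² (O(j) = j² + j = j + j²)
n(k) = -101/43 - k*(1 + k)/43 (n(k) = (k*(1 + k) + 101)/(-47 + 4) = (101 + k*(1 + k))/(-43) = (101 + k*(1 + k))*(-1/43) = -101/43 - k*(1 + k)/43)
48094 - n(52) = 48094 - (-101/43 - 1/43*52*(1 + 52)) = 48094 - (-101/43 - 1/43*52*53) = 48094 - (-101/43 - 2756/43) = 48094 - 1*(-2857/43) = 48094 + 2857/43 = 2070899/43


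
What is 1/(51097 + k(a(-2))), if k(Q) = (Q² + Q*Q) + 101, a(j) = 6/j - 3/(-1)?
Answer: 1/51198 ≈ 1.9532e-5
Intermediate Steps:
a(j) = 3 + 6/j (a(j) = 6/j - 3*(-1) = 6/j + 3 = 3 + 6/j)
k(Q) = 101 + 2*Q² (k(Q) = (Q² + Q²) + 101 = 2*Q² + 101 = 101 + 2*Q²)
1/(51097 + k(a(-2))) = 1/(51097 + (101 + 2*(3 + 6/(-2))²)) = 1/(51097 + (101 + 2*(3 + 6*(-½))²)) = 1/(51097 + (101 + 2*(3 - 3)²)) = 1/(51097 + (101 + 2*0²)) = 1/(51097 + (101 + 2*0)) = 1/(51097 + (101 + 0)) = 1/(51097 + 101) = 1/51198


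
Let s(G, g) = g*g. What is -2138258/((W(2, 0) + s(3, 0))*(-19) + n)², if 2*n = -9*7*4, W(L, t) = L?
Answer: -1069129/13448 ≈ -79.501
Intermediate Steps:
s(G, g) = g²
n = -126 (n = (-9*7*4)/2 = (-63*4)/2 = (½)*(-252) = -126)
-2138258/((W(2, 0) + s(3, 0))*(-19) + n)² = -2138258/((2 + 0²)*(-19) - 126)² = -2138258/((2 + 0)*(-19) - 126)² = -2138258/(2*(-19) - 126)² = -2138258/(-38 - 126)² = -2138258/((-164)²) = -2138258/26896 = -2138258*1/26896 = -1069129/13448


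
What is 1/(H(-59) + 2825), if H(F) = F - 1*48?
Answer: 1/2718 ≈ 0.00036792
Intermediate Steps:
H(F) = -48 + F (H(F) = F - 48 = -48 + F)
1/(H(-59) + 2825) = 1/((-48 - 59) + 2825) = 1/(-107 + 2825) = 1/2718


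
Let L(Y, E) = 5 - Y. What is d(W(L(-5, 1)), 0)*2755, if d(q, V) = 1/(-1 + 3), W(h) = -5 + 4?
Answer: 2755/2 ≈ 1377.5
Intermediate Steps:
W(h) = -1
d(q, V) = ½ (d(q, V) = 1/2 = ½)
d(W(L(-5, 1)), 0)*2755 = (½)*2755 = 2755/2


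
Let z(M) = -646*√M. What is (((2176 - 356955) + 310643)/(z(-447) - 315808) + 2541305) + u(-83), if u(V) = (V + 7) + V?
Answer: 63478613946573206/24980308279 - 7127964*I*√447/24980308279 ≈ 2.5411e+6 - 0.0060328*I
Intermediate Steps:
u(V) = 7 + 2*V (u(V) = (7 + V) + V = 7 + 2*V)
(((2176 - 356955) + 310643)/(z(-447) - 315808) + 2541305) + u(-83) = (((2176 - 356955) + 310643)/(-646*I*√447 - 315808) + 2541305) + (7 + 2*(-83)) = ((-354779 + 310643)/(-646*I*√447 - 315808) + 2541305) + (7 - 166) = (-44136/(-646*I*√447 - 315808) + 2541305) - 159 = (-44136/(-315808 - 646*I*√447) + 2541305) - 159 = (2541305 - 44136/(-315808 - 646*I*√447)) - 159 = 2541146 - 44136/(-315808 - 646*I*√447)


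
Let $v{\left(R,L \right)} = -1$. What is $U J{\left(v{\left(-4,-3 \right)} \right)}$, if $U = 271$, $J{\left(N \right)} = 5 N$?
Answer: $-1355$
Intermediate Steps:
$U J{\left(v{\left(-4,-3 \right)} \right)} = 271 \cdot 5 \left(-1\right) = 271 \left(-5\right) = -1355$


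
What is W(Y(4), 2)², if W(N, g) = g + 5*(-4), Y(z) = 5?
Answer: 324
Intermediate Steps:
W(N, g) = -20 + g (W(N, g) = g - 20 = -20 + g)
W(Y(4), 2)² = (-20 + 2)² = (-18)² = 324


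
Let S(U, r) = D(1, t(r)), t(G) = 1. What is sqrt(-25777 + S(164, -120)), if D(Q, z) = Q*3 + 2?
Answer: 2*I*sqrt(6443) ≈ 160.54*I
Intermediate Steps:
D(Q, z) = 2 + 3*Q (D(Q, z) = 3*Q + 2 = 2 + 3*Q)
S(U, r) = 5 (S(U, r) = 2 + 3*1 = 2 + 3 = 5)
sqrt(-25777 + S(164, -120)) = sqrt(-25777 + 5) = sqrt(-25772) = 2*I*sqrt(6443)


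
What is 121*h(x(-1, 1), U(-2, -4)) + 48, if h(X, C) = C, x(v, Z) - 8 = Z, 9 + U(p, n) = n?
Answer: -1525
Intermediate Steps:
U(p, n) = -9 + n
x(v, Z) = 8 + Z
121*h(x(-1, 1), U(-2, -4)) + 48 = 121*(-9 - 4) + 48 = 121*(-13) + 48 = -1573 + 48 = -1525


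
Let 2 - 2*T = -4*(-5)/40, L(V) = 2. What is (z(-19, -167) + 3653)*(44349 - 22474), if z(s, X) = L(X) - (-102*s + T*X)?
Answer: 161196875/4 ≈ 4.0299e+7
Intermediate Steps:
T = ¾ (T = 1 - (-4*(-5))/(2*40) = 1 - 10/40 = 1 - ½*½ = 1 - ¼ = ¾ ≈ 0.75000)
z(s, X) = 2 + 102*s - 3*X/4 (z(s, X) = 2 - (-102*s + 3*X/4) = 2 + (102*s - 3*X/4) = 2 + 102*s - 3*X/4)
(z(-19, -167) + 3653)*(44349 - 22474) = ((2 + 102*(-19) - ¾*(-167)) + 3653)*(44349 - 22474) = ((2 - 1938 + 501/4) + 3653)*21875 = (-7243/4 + 3653)*21875 = (7369/4)*21875 = 161196875/4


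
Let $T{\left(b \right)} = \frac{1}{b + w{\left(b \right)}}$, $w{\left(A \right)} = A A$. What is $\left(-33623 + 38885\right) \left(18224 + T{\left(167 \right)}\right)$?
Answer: $\frac{448403561965}{4676} \approx 9.5895 \cdot 10^{7}$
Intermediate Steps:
$w{\left(A \right)} = A^{2}$
$T{\left(b \right)} = \frac{1}{b + b^{2}}$
$\left(-33623 + 38885\right) \left(18224 + T{\left(167 \right)}\right) = \left(-33623 + 38885\right) \left(18224 + \frac{1}{167 \left(1 + 167\right)}\right) = 5262 \left(18224 + \frac{1}{167 \cdot 168}\right) = 5262 \left(18224 + \frac{1}{167} \cdot \frac{1}{168}\right) = 5262 \left(18224 + \frac{1}{28056}\right) = 5262 \cdot \frac{511292545}{28056} = \frac{448403561965}{4676}$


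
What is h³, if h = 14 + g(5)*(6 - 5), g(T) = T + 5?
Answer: 13824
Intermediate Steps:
g(T) = 5 + T
h = 24 (h = 14 + (5 + 5)*(6 - 5) = 14 + 10*1 = 14 + 10 = 24)
h³ = 24³ = 13824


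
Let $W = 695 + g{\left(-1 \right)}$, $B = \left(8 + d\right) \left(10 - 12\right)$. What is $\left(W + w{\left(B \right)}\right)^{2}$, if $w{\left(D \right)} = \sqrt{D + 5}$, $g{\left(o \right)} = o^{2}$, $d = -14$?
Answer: $\left(696 + \sqrt{17}\right)^{2} \approx 4.9017 \cdot 10^{5}$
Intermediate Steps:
$B = 12$ ($B = \left(8 - 14\right) \left(10 - 12\right) = \left(-6\right) \left(-2\right) = 12$)
$w{\left(D \right)} = \sqrt{5 + D}$
$W = 696$ ($W = 695 + \left(-1\right)^{2} = 695 + 1 = 696$)
$\left(W + w{\left(B \right)}\right)^{2} = \left(696 + \sqrt{5 + 12}\right)^{2} = \left(696 + \sqrt{17}\right)^{2}$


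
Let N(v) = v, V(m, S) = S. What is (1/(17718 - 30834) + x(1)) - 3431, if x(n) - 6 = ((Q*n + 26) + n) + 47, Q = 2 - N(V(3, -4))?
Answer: -43873021/13116 ≈ -3345.0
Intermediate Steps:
Q = 6 (Q = 2 - 1*(-4) = 2 + 4 = 6)
x(n) = 79 + 7*n (x(n) = 6 + (((6*n + 26) + n) + 47) = 6 + (((26 + 6*n) + n) + 47) = 6 + ((26 + 7*n) + 47) = 6 + (73 + 7*n) = 79 + 7*n)
(1/(17718 - 30834) + x(1)) - 3431 = (1/(17718 - 30834) + (79 + 7*1)) - 3431 = (1/(-13116) + (79 + 7)) - 3431 = (-1/13116 + 86) - 3431 = 1127975/13116 - 3431 = -43873021/13116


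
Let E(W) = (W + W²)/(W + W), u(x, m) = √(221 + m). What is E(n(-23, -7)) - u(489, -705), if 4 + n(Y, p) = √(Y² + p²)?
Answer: -3/2 - 22*I + 17*√2/2 ≈ 10.521 - 22.0*I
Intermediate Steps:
n(Y, p) = -4 + √(Y² + p²)
E(W) = (W + W²)/(2*W) (E(W) = (W + W²)/((2*W)) = (W + W²)*(1/(2*W)) = (W + W²)/(2*W))
E(n(-23, -7)) - u(489, -705) = (½ + (-4 + √((-23)² + (-7)²))/2) - √(221 - 705) = (½ + (-4 + √(529 + 49))/2) - √(-484) = (½ + (-4 + √578)/2) - 22*I = (½ + (-4 + 17*√2)/2) - 22*I = (½ + (-2 + 17*√2/2)) - 22*I = (-3/2 + 17*√2/2) - 22*I = -3/2 - 22*I + 17*√2/2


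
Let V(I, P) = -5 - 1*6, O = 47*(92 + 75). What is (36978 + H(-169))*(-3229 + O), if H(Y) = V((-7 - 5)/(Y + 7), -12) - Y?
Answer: 171568320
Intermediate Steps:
O = 7849 (O = 47*167 = 7849)
V(I, P) = -11 (V(I, P) = -5 - 6 = -11)
H(Y) = -11 - Y
(36978 + H(-169))*(-3229 + O) = (36978 + (-11 - 1*(-169)))*(-3229 + 7849) = (36978 + (-11 + 169))*4620 = (36978 + 158)*4620 = 37136*4620 = 171568320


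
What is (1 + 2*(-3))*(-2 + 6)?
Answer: -20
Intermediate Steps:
(1 + 2*(-3))*(-2 + 6) = (1 - 6)*4 = -5*4 = -20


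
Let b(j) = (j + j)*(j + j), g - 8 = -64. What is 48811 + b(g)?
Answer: 61355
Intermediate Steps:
g = -56 (g = 8 - 64 = -56)
b(j) = 4*j² (b(j) = (2*j)*(2*j) = 4*j²)
48811 + b(g) = 48811 + 4*(-56)² = 48811 + 4*3136 = 48811 + 12544 = 61355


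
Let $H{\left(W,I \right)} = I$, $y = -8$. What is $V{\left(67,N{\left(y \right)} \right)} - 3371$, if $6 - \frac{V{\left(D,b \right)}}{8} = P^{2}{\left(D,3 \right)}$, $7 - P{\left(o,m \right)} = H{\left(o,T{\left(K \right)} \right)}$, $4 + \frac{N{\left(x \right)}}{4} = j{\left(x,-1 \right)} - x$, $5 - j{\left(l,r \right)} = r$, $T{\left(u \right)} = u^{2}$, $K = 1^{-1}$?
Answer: $-3611$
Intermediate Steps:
$K = 1$
$j{\left(l,r \right)} = 5 - r$
$N{\left(x \right)} = 8 - 4 x$ ($N{\left(x \right)} = -16 + 4 \left(\left(5 - -1\right) - x\right) = -16 + 4 \left(\left(5 + 1\right) - x\right) = -16 + 4 \left(6 - x\right) = -16 - \left(-24 + 4 x\right) = 8 - 4 x$)
$P{\left(o,m \right)} = 6$ ($P{\left(o,m \right)} = 7 - 1^{2} = 7 - 1 = 6$)
$V{\left(D,b \right)} = -240$ ($V{\left(D,b \right)} = 48 - 8 \cdot 6^{2} = 48 - 288 = -240$)
$V{\left(67,N{\left(y \right)} \right)} - 3371 = -240 - 3371 = -3611$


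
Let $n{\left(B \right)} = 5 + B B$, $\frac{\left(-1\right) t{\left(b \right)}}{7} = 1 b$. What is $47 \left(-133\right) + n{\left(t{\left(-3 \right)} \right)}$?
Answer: $-5805$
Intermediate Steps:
$t{\left(b \right)} = - 7 b$ ($t{\left(b \right)} = - 7 \cdot 1 b = - 7 b$)
$n{\left(B \right)} = 5 + B^{2}$
$47 \left(-133\right) + n{\left(t{\left(-3 \right)} \right)} = 47 \left(-133\right) + \left(5 + \left(\left(-7\right) \left(-3\right)\right)^{2}\right) = -6251 + \left(5 + 21^{2}\right) = -6251 + \left(5 + 441\right) = -6251 + 446 = -5805$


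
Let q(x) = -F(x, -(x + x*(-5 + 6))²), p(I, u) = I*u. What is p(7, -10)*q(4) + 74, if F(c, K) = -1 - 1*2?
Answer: -136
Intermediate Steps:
F(c, K) = -3 (F(c, K) = -1 - 2 = -3)
q(x) = 3 (q(x) = -1*(-3) = 3)
p(7, -10)*q(4) + 74 = (7*(-10))*3 + 74 = -70*3 + 74 = -210 + 74 = -136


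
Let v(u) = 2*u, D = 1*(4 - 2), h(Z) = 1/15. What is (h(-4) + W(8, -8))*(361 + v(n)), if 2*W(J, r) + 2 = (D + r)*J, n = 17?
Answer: -29546/3 ≈ -9848.7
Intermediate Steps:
h(Z) = 1/15
D = 2 (D = 1*2 = 2)
W(J, r) = -1 + J*(2 + r)/2 (W(J, r) = -1 + ((2 + r)*J)/2 = -1 + (J*(2 + r))/2 = -1 + J*(2 + r)/2)
(h(-4) + W(8, -8))*(361 + v(n)) = (1/15 + (-1 + 8 + (1/2)*8*(-8)))*(361 + 2*17) = (1/15 + (-1 + 8 - 32))*(361 + 34) = (1/15 - 25)*395 = -374/15*395 = -29546/3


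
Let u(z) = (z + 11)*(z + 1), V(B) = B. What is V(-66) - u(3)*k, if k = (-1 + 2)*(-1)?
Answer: -10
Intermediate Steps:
k = -1 (k = 1*(-1) = -1)
u(z) = (1 + z)*(11 + z) (u(z) = (11 + z)*(1 + z) = (1 + z)*(11 + z))
V(-66) - u(3)*k = -66 - (11 + 3² + 12*3)*(-1) = -66 - (11 + 9 + 36)*(-1) = -66 - 56*(-1) = -66 - 1*(-56) = -66 + 56 = -10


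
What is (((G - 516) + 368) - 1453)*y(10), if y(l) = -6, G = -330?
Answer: 11586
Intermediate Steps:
(((G - 516) + 368) - 1453)*y(10) = (((-330 - 516) + 368) - 1453)*(-6) = ((-846 + 368) - 1453)*(-6) = (-478 - 1453)*(-6) = -1931*(-6) = 11586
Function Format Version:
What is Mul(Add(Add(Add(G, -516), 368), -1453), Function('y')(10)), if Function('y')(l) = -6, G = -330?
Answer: 11586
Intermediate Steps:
Mul(Add(Add(Add(G, -516), 368), -1453), Function('y')(10)) = Mul(Add(Add(Add(-330, -516), 368), -1453), -6) = Mul(Add(Add(-846, 368), -1453), -6) = Mul(Add(-478, -1453), -6) = Mul(-1931, -6) = 11586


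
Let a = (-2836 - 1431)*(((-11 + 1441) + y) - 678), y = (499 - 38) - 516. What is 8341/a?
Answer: -8341/2974099 ≈ -0.0028045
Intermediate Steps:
y = -55 (y = 461 - 516 = -55)
a = -2974099 (a = (-2836 - 1431)*(((-11 + 1441) - 55) - 678) = -4267*((1430 - 55) - 678) = -4267*(1375 - 678) = -4267*697 = -2974099)
8341/a = 8341/(-2974099) = 8341*(-1/2974099) = -8341/2974099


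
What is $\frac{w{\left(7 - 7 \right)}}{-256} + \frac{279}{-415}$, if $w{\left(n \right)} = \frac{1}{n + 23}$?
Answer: $- \frac{1643167}{2443520} \approx -0.67246$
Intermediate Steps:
$w{\left(n \right)} = \frac{1}{23 + n}$
$\frac{w{\left(7 - 7 \right)}}{-256} + \frac{279}{-415} = \frac{1}{\left(23 + \left(7 - 7\right)\right) \left(-256\right)} + \frac{279}{-415} = \frac{1}{23 + 0} \left(- \frac{1}{256}\right) + 279 \left(- \frac{1}{415}\right) = \frac{1}{23} \left(- \frac{1}{256}\right) - \frac{279}{415} = - \frac{1}{5888} - \frac{279}{415} = - \frac{1643167}{2443520}$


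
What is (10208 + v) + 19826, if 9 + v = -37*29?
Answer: 28952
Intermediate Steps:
v = -1082 (v = -9 - 37*29 = -9 - 1073 = -1082)
(10208 + v) + 19826 = (10208 - 1082) + 19826 = 9126 + 19826 = 28952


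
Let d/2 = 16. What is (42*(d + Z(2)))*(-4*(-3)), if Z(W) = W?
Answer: 17136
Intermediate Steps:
d = 32 (d = 2*16 = 32)
(42*(d + Z(2)))*(-4*(-3)) = (42*(32 + 2))*(-4*(-3)) = (42*34)*12 = 1428*12 = 17136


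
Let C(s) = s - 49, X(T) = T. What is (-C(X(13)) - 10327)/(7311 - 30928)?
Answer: 10291/23617 ≈ 0.43575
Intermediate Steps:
C(s) = -49 + s
(-C(X(13)) - 10327)/(7311 - 30928) = (-(-49 + 13) - 10327)/(7311 - 30928) = (-1*(-36) - 10327)/(-23617) = (36 - 10327)*(-1/23617) = -10291*(-1/23617) = 10291/23617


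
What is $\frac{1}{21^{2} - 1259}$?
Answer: $- \frac{1}{818} \approx -0.0012225$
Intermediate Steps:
$\frac{1}{21^{2} - 1259} = \frac{1}{441 - 1259} = \frac{1}{-818} = - \frac{1}{818}$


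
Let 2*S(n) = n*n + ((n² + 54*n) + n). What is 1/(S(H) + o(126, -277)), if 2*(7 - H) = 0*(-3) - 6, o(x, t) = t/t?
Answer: 1/376 ≈ 0.0026596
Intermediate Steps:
o(x, t) = 1
H = 10 (H = 7 - (0*(-3) - 6)/2 = 7 - (0 - 6)/2 = 7 - ½*(-6) = 7 + 3 = 10)
S(n) = n² + 55*n/2 (S(n) = (n*n + ((n² + 54*n) + n))/2 = (n² + (n² + 55*n))/2 = (2*n² + 55*n)/2 = n² + 55*n/2)
1/(S(H) + o(126, -277)) = 1/((½)*10*(55 + 2*10) + 1) = 1/((½)*10*(55 + 20) + 1) = 1/((½)*10*75 + 1) = 1/(375 + 1) = 1/376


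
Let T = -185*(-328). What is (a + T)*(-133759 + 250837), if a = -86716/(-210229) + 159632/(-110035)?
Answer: 164337587941828667496/23132548015 ≈ 7.1042e+9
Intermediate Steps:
a = -24017480668/23132548015 (a = -86716*(-1/210229) + 159632*(-1/110035) = 86716/210229 - 159632/110035 = -24017480668/23132548015 ≈ -1.0383)
T = 60680
(a + T)*(-133759 + 250837) = (-24017480668/23132548015 + 60680)*(-133759 + 250837) = (1403658996069532/23132548015)*117078 = 164337587941828667496/23132548015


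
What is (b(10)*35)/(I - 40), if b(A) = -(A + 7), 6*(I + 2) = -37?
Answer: 210/17 ≈ 12.353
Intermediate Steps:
I = -49/6 (I = -2 + (⅙)*(-37) = -2 - 37/6 = -49/6 ≈ -8.1667)
b(A) = -7 - A (b(A) = -(7 + A) = -7 - A)
(b(10)*35)/(I - 40) = ((-7 - 1*10)*35)/(-49/6 - 40) = ((-7 - 10)*35)/(-289/6) = -17*35*(-6/289) = -595*(-6/289) = 210/17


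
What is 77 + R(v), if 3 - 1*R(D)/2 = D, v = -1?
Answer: 85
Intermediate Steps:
R(D) = 6 - 2*D
77 + R(v) = 77 + (6 - 2*(-1)) = 77 + (6 + 2) = 77 + 8 = 85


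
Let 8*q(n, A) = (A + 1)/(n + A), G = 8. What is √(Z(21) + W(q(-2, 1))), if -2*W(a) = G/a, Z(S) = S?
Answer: √37 ≈ 6.0828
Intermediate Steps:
q(n, A) = (1 + A)/(8*(A + n)) (q(n, A) = ((A + 1)/(n + A))/8 = ((1 + A)/(A + n))/8 = (1 + A)/(8*(A + n)))
W(a) = -4/a
√(Z(21) + W(q(-2, 1))) = √(21 - 4*8*(1 - 2)/(1 + 1)) = √(21 - 4/((⅛)*2/(-1))) = √(21 - 4/((⅛)*(-1)*2)) = √(21 - 4/(-¼)) = √(21 - 4*(-4)) = √(21 + 16) = √37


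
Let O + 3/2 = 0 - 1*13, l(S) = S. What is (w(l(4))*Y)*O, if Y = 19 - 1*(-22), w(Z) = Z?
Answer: -2378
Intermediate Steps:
Y = 41 (Y = 19 + 22 = 41)
O = -29/2 (O = -3/2 + (0 - 1*13) = -3/2 + (0 - 13) = -3/2 - 13 = -29/2 ≈ -14.500)
(w(l(4))*Y)*O = (4*41)*(-29/2) = 164*(-29/2) = -2378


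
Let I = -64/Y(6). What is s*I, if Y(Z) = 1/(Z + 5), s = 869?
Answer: -611776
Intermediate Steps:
Y(Z) = 1/(5 + Z)
I = -704 (I = -64/(1/(5 + 6)) = -64/(1/11) = -64/1/11 = -64*11 = -704)
s*I = 869*(-704) = -611776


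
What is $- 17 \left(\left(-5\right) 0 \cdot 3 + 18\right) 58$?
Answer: $-17748$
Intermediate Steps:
$- 17 \left(\left(-5\right) 0 \cdot 3 + 18\right) 58 = - 17 \left(0 \cdot 3 + 18\right) 58 = - 17 \left(0 + 18\right) 58 = \left(-17\right) 18 \cdot 58 = \left(-306\right) 58 = -17748$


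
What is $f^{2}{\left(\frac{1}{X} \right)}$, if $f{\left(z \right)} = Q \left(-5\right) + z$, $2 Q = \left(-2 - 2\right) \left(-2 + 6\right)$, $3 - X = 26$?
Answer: $\frac{844561}{529} \approx 1596.5$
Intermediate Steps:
$X = -23$ ($X = 3 - 26 = -23$)
$Q = -8$ ($Q = \frac{\left(-2 - 2\right) \left(-2 + 6\right)}{2} = \frac{\left(-4\right) 4}{2} = \frac{1}{2} \left(-16\right) = -8$)
$f{\left(z \right)} = 40 + z$ ($f{\left(z \right)} = \left(-8\right) \left(-5\right) + z = 40 + z$)
$f^{2}{\left(\frac{1}{X} \right)} = \left(40 + \frac{1}{-23}\right)^{2} = \left(40 - \frac{1}{23}\right)^{2} = \left(\frac{919}{23}\right)^{2} = \frac{844561}{529}$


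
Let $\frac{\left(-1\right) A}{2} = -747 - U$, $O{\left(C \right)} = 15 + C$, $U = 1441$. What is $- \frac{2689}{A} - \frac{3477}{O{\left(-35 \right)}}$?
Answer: $\frac{3790393}{21880} \approx 173.24$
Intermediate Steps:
$A = 4376$ ($A = - 2 \left(-747 - 1441\right) = \left(-2\right) \left(-2188\right) = 4376$)
$- \frac{2689}{A} - \frac{3477}{O{\left(-35 \right)}} = - \frac{2689}{4376} - \frac{3477}{15 - 35} = \left(-2689\right) \frac{1}{4376} - \frac{3477}{-20} = - \frac{2689}{4376} - - \frac{3477}{20} = - \frac{2689}{4376} + \frac{3477}{20} = \frac{3790393}{21880}$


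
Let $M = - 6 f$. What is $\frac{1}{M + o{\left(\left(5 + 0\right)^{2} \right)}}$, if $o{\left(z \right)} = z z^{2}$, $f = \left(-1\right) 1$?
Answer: $\frac{1}{15631} \approx 6.3975 \cdot 10^{-5}$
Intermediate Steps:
$f = -1$
$M = 6$ ($M = \left(-6\right) \left(-1\right) = 6$)
$o{\left(z \right)} = z^{3}$
$\frac{1}{M + o{\left(\left(5 + 0\right)^{2} \right)}} = \frac{1}{6 + \left(\left(5 + 0\right)^{2}\right)^{3}} = \frac{1}{6 + \left(5^{2}\right)^{3}} = \frac{1}{6 + 25^{3}} = \frac{1}{6 + 15625} = \frac{1}{15631}$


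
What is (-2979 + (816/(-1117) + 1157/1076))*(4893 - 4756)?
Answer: -490463002355/1201892 ≈ -4.0808e+5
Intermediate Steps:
(-2979 + (816/(-1117) + 1157/1076))*(4893 - 4756) = (-2979 + (816*(-1/1117) + 1157*(1/1076)))*137 = (-2979 + (-816/1117 + 1157/1076))*137 = (-2979 + 414353/1201892)*137 = -3580021915/1201892*137 = -490463002355/1201892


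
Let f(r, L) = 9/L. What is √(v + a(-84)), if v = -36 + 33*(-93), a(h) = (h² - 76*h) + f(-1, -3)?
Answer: 6*√287 ≈ 101.65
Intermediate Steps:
a(h) = -3 + h² - 76*h (a(h) = (h² - 76*h) + 9/(-3) = (h² - 76*h) + 9*(-⅓) = (h² - 76*h) - 3 = -3 + h² - 76*h)
v = -3105 (v = -36 - 3069 = -3105)
√(v + a(-84)) = √(-3105 + (-3 + (-84)² - 76*(-84))) = √(-3105 + (-3 + 7056 + 6384)) = √(-3105 + 13437) = √10332 = 6*√287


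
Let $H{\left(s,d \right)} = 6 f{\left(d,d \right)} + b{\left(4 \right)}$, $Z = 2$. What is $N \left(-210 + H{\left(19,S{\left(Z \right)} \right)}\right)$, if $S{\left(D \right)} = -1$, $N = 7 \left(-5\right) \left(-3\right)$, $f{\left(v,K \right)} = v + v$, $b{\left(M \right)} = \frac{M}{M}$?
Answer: $-23205$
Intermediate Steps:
$b{\left(M \right)} = 1$
$f{\left(v,K \right)} = 2 v$
$N = 105$ ($N = \left(-35\right) \left(-3\right) = 105$)
$H{\left(s,d \right)} = 1 + 12 d$ ($H{\left(s,d \right)} = 6 \cdot 2 d + 1 = 12 d + 1 = 1 + 12 d$)
$N \left(-210 + H{\left(19,S{\left(Z \right)} \right)}\right) = 105 \left(-210 + \left(1 + 12 \left(-1\right)\right)\right) = 105 \left(-210 + \left(1 - 12\right)\right) = 105 \left(-210 - 11\right) = 105 \left(-221\right) = -23205$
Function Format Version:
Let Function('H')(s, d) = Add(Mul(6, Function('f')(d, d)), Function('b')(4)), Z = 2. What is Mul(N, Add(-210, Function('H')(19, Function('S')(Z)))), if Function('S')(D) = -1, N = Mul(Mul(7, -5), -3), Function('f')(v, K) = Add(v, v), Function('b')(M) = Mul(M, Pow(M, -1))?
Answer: -23205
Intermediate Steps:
Function('b')(M) = 1
Function('f')(v, K) = Mul(2, v)
N = 105 (N = Mul(-35, -3) = 105)
Function('H')(s, d) = Add(1, Mul(12, d)) (Function('H')(s, d) = Add(Mul(6, Mul(2, d)), 1) = Add(Mul(12, d), 1) = Add(1, Mul(12, d)))
Mul(N, Add(-210, Function('H')(19, Function('S')(Z)))) = Mul(105, Add(-210, Add(1, Mul(12, -1)))) = Mul(105, Add(-210, Add(1, -12))) = Mul(105, Add(-210, -11)) = Mul(105, -221) = -23205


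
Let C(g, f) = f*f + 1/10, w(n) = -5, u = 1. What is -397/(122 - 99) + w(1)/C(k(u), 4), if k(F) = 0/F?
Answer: -123/7 ≈ -17.571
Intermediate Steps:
k(F) = 0
C(g, f) = ⅒ + f² (C(g, f) = f² + ⅒ = ⅒ + f²)
-397/(122 - 99) + w(1)/C(k(u), 4) = -397/(122 - 99) - 5/(⅒ + 4²) = -397/23 - 5/(⅒ + 16) = -397*1/23 - 5/161/10 = -397/23 - 5*10/161 = -397/23 - 50/161 = -123/7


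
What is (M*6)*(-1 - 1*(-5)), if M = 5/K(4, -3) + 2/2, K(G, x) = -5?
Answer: 0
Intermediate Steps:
M = 0 (M = 5/(-5) + 2/2 = 5*(-⅕) + 2*(½) = -1 + 1 = 0)
(M*6)*(-1 - 1*(-5)) = (0*6)*(-1 - 1*(-5)) = 0*(-1 + 5) = 0*4 = 0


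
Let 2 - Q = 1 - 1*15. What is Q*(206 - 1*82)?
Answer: 1984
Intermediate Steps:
Q = 16 (Q = 2 - (1 - 1*15) = 2 - (1 - 15) = 2 - 1*(-14) = 2 + 14 = 16)
Q*(206 - 1*82) = 16*(206 - 1*82) = 16*(206 - 82) = 16*124 = 1984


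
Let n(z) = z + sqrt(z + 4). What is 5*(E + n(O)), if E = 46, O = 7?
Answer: 265 + 5*sqrt(11) ≈ 281.58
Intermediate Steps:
n(z) = z + sqrt(4 + z)
5*(E + n(O)) = 5*(46 + (7 + sqrt(4 + 7))) = 5*(46 + (7 + sqrt(11))) = 5*(53 + sqrt(11)) = 265 + 5*sqrt(11)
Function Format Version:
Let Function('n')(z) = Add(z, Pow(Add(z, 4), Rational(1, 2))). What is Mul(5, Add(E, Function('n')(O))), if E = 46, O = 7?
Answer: Add(265, Mul(5, Pow(11, Rational(1, 2)))) ≈ 281.58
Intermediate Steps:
Function('n')(z) = Add(z, Pow(Add(4, z), Rational(1, 2)))
Mul(5, Add(E, Function('n')(O))) = Mul(5, Add(46, Add(7, Pow(Add(4, 7), Rational(1, 2))))) = Mul(5, Add(46, Add(7, Pow(11, Rational(1, 2))))) = Mul(5, Add(53, Pow(11, Rational(1, 2)))) = Add(265, Mul(5, Pow(11, Rational(1, 2))))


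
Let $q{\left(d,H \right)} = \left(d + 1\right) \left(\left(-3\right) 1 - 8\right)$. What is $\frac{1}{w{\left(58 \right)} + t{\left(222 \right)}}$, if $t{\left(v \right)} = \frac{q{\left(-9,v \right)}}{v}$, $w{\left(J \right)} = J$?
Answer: $\frac{111}{6482} \approx 0.017124$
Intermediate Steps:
$q{\left(d,H \right)} = -11 - 11 d$ ($q{\left(d,H \right)} = \left(1 + d\right) \left(-3 - 8\right) = \left(1 + d\right) \left(-11\right) = -11 - 11 d$)
$t{\left(v \right)} = \frac{88}{v}$ ($t{\left(v \right)} = \frac{-11 - -99}{v} = \frac{-11 + 99}{v} = \frac{88}{v}$)
$\frac{1}{w{\left(58 \right)} + t{\left(222 \right)}} = \frac{1}{58 + \frac{88}{222}} = \frac{1}{58 + 88 \cdot \frac{1}{222}} = \frac{1}{58 + \frac{44}{111}} = \frac{1}{\frac{6482}{111}} = \frac{111}{6482}$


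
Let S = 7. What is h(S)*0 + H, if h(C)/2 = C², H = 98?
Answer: 98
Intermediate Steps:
h(C) = 2*C²
h(S)*0 + H = (2*7²)*0 + 98 = (2*49)*0 + 98 = 98*0 + 98 = 0 + 98 = 98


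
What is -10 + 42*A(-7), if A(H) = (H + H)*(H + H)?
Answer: 8222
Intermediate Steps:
A(H) = 4*H² (A(H) = (2*H)*(2*H) = 4*H²)
-10 + 42*A(-7) = -10 + 42*(4*(-7)²) = -10 + 42*(4*49) = -10 + 42*196 = -10 + 8232 = 8222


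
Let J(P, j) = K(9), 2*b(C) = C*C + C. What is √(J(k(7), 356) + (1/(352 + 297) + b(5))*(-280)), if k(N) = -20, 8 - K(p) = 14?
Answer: I*√1771753126/649 ≈ 64.857*I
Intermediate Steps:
K(p) = -6 (K(p) = 8 - 1*14 = 8 - 14 = -6)
b(C) = C/2 + C²/2 (b(C) = (C*C + C)/2 = (C² + C)/2 = (C + C²)/2 = C/2 + C²/2)
J(P, j) = -6
√(J(k(7), 356) + (1/(352 + 297) + b(5))*(-280)) = √(-6 + (1/(352 + 297) + (½)*5*(1 + 5))*(-280)) = √(-6 + (1/649 + (½)*5*6)*(-280)) = √(-6 + (1/649 + 15)*(-280)) = √(-6 + (9736/649)*(-280)) = √(-6 - 2726080/649) = √(-2729974/649) = I*√1771753126/649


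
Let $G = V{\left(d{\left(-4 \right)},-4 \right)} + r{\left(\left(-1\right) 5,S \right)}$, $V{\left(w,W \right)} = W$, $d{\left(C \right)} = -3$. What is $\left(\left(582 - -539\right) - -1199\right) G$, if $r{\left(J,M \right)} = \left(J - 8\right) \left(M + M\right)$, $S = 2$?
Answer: $-129920$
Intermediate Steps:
$r{\left(J,M \right)} = 2 M \left(-8 + J\right)$ ($r{\left(J,M \right)} = \left(-8 + J\right) 2 M = 2 M \left(-8 + J\right)$)
$G = -56$ ($G = -4 + 2 \cdot 2 \left(-8 - 5\right) = -4 + 2 \cdot 2 \left(-13\right) = -4 - 52 = -56$)
$\left(\left(582 - -539\right) - -1199\right) G = \left(\left(582 - -539\right) - -1199\right) \left(-56\right) = \left(\left(582 + 539\right) + 1199\right) \left(-56\right) = \left(1121 + 1199\right) \left(-56\right) = 2320 \left(-56\right) = -129920$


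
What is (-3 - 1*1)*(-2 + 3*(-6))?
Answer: 80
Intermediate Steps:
(-3 - 1*1)*(-2 + 3*(-6)) = (-3 - 1)*(-2 - 18) = -4*(-20) = 80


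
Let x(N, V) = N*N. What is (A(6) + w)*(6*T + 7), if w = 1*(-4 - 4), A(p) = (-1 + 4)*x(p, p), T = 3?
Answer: 2500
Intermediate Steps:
x(N, V) = N**2
A(p) = 3*p**2 (A(p) = (-1 + 4)*p**2 = 3*p**2)
w = -8 (w = 1*(-8) = -8)
(A(6) + w)*(6*T + 7) = (3*6**2 - 8)*(6*3 + 7) = (3*36 - 8)*(18 + 7) = (108 - 8)*25 = 100*25 = 2500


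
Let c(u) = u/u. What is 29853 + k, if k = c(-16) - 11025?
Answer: 18829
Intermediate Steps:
c(u) = 1
k = -11024 (k = 1 - 11025 = -11024)
29853 + k = 29853 - 11024 = 18829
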